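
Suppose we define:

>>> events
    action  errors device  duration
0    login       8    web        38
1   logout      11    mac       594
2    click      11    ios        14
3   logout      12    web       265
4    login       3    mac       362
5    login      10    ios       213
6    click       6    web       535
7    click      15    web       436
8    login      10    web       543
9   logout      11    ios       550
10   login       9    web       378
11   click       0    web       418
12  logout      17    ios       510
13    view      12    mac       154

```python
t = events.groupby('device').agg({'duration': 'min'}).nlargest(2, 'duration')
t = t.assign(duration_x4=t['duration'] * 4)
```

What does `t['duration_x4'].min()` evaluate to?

152

group by device, min of duration:
        duration
device          
ios           14
mac          154
web           38
take 2 rows with largest duration:
        duration
device          
mac          154
web           38
add column duration_x4 = t['duration'] * 4:
        duration  duration_x4
device                       
mac          154          616
web           38          152
Hence 152.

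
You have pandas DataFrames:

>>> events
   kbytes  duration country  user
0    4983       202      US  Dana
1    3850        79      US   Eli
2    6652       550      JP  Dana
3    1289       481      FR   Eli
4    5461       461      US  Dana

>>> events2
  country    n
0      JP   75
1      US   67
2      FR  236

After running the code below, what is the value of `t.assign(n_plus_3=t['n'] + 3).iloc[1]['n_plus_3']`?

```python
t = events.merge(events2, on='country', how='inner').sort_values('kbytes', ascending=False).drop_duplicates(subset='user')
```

70

merge on 'country' (how='inner') → 5 rows:
   kbytes  duration country  user    n
0    4983       202      US  Dana   67
1    3850        79      US   Eli   67
2    6652       550      JP  Dana   75
3    1289       481      FR   Eli  236
4    5461       461      US  Dana   67
sort by kbytes descending:
   kbytes  duration country  user    n
2    6652       550      JP  Dana   75
4    5461       461      US  Dana   67
0    4983       202      US  Dana   67
1    3850        79      US   Eli   67
3    1289       481      FR   Eli  236
drop duplicate user (keep=first):
   kbytes  duration country  user   n
2    6652       550      JP  Dana  75
1    3850        79      US   Eli  67
add column n_plus_3 = t['n'] + 3:
   kbytes  duration country  user   n  n_plus_3
2    6652       550      JP  Dana  75        78
1    3850        79      US   Eli  67        70
So iloc[1]['n_plus_3'] = 70.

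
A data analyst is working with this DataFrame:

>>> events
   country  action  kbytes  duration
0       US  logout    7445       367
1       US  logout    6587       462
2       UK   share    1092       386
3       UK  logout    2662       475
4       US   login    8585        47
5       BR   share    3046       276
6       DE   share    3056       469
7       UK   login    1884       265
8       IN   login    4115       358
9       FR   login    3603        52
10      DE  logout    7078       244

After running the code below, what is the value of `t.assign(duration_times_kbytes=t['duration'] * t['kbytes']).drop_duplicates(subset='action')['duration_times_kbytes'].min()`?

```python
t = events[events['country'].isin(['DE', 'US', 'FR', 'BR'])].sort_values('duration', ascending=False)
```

187356

filter rows where country in ['DE', 'US', 'FR', 'BR']:
   country  action  kbytes  duration
0       US  logout    7445       367
1       US  logout    6587       462
4       US   login    8585        47
5       BR   share    3046       276
6       DE   share    3056       469
9       FR   login    3603        52
10      DE  logout    7078       244
sort by duration descending:
   country  action  kbytes  duration
6       DE   share    3056       469
1       US  logout    6587       462
0       US  logout    7445       367
5       BR   share    3046       276
10      DE  logout    7078       244
9       FR   login    3603        52
4       US   login    8585        47
add column duration_times_kbytes = t['duration'] * t['kbytes']:
   country  action  kbytes  duration  duration_times_kbytes
6       DE   share    3056       469                1433264
1       US  logout    6587       462                3043194
0       US  logout    7445       367                2732315
5       BR   share    3046       276                 840696
10      DE  logout    7078       244                1727032
9       FR   login    3603        52                 187356
4       US   login    8585        47                 403495
drop duplicate action (keep=first):
  country  action  kbytes  duration  duration_times_kbytes
6      DE   share    3056       469                1433264
1      US  logout    6587       462                3043194
9      FR   login    3603        52                 187356
So min() = 187356.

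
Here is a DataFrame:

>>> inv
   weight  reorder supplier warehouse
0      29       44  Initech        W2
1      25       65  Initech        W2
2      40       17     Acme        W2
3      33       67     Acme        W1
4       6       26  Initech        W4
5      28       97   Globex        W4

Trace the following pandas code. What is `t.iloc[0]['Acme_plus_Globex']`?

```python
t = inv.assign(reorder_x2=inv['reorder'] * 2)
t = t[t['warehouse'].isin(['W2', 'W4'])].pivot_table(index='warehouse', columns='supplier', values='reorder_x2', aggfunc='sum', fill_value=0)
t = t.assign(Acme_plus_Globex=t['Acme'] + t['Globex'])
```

34

add column reorder_x2 = inv['reorder'] * 2:
   weight  reorder supplier warehouse  reorder_x2
0      29       44  Initech        W2          88
1      25       65  Initech        W2         130
2      40       17     Acme        W2          34
3      33       67     Acme        W1         134
4       6       26  Initech        W4          52
5      28       97   Globex        W4         194
filter rows where warehouse in ['W2', 'W4']:
   weight  reorder supplier warehouse  reorder_x2
0      29       44  Initech        W2          88
1      25       65  Initech        W2         130
2      40       17     Acme        W2          34
4       6       26  Initech        W4          52
5      28       97   Globex        W4         194
pivot: rows=warehouse, cols=supplier, sum(reorder_x2):
supplier   Acme  Globex  Initech
warehouse                       
W2           34       0      218
W4            0     194       52
add column Acme_plus_Globex = t['Acme'] + t['Globex']:
supplier   Acme  Globex  Initech  Acme_plus_Globex
warehouse                                         
W2           34       0      218                34
W4            0     194       52               194
Hence 34.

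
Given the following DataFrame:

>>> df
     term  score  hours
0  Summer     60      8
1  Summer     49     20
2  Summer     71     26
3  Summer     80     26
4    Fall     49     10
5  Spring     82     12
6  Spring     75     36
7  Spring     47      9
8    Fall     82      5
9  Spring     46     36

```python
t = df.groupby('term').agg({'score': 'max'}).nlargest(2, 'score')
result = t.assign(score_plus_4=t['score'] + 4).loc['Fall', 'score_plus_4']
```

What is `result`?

86

group by term, max of score:
        score
term         
Fall       82
Spring     82
Summer     80
take 2 rows with largest score:
        score
term         
Fall       82
Spring     82
add column score_plus_4 = t['score'] + 4:
        score  score_plus_4
term                       
Fall       82            86
Spring     82            86
The value at row 'Fall', column 'score_plus_4' is 86.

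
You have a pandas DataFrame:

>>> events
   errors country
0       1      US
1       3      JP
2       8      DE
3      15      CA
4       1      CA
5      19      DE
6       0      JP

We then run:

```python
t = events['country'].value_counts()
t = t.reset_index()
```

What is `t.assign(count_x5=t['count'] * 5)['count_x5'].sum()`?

35

value_counts of country:
country
JP    2
DE    2
CA    2
US    1
Name: count, dtype: int64
reset_index():
  country  count
0      JP      2
1      DE      2
2      CA      2
3      US      1
add column count_x5 = t['count'] * 5:
  country  count  count_x5
0      JP      2        10
1      DE      2        10
2      CA      2        10
3      US      1         5
The sum of column 'count_x5' is 35.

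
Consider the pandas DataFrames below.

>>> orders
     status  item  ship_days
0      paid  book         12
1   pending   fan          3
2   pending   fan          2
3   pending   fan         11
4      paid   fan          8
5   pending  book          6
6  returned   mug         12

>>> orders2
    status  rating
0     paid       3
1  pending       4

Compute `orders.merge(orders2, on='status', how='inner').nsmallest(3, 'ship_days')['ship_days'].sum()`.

merge on 'status' (how='inner') → 6 rows:
    status  item  ship_days  rating
0     paid  book         12       3
1  pending   fan          3       4
2  pending   fan          2       4
3  pending   fan         11       4
4     paid   fan          8       3
5  pending  book          6       4
take 3 rows with smallest ship_days:
    status  item  ship_days  rating
2  pending   fan          2       4
1  pending   fan          3       4
5  pending  book          6       4
Taking the sum of column 'ship_days' gives 11.

11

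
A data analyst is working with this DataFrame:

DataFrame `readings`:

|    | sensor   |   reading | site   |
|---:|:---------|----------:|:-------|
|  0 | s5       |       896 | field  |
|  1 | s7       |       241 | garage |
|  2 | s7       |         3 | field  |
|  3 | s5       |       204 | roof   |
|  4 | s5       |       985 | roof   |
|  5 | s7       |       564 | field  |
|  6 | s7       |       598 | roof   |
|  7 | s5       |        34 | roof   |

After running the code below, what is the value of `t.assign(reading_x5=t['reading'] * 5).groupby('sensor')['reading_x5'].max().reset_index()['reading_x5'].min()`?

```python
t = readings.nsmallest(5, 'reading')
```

take 5 rows with smallest reading:
  sensor  reading    site
2     s7        3   field
7     s5       34    roof
3     s5      204    roof
1     s7      241  garage
5     s7      564   field
add column reading_x5 = t['reading'] * 5:
  sensor  reading    site  reading_x5
2     s7        3   field          15
7     s5       34    roof         170
3     s5      204    roof        1020
1     s7      241  garage        1205
5     s7      564   field        2820
group by sensor, max of reading_x5:
sensor
s5    1020
s7    2820
Name: reading_x5, dtype: int64
reset_index():
  sensor  reading_x5
0     s5        1020
1     s7        2820
Finally, min of column 'reading_x5' = 1020.

1020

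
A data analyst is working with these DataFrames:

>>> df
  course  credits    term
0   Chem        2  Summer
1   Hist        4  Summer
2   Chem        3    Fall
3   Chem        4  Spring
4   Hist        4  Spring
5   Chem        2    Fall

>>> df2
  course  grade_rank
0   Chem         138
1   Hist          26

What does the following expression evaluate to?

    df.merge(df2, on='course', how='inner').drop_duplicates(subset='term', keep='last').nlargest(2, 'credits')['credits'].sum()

merge on 'course' (how='inner') → 6 rows:
  course  credits    term  grade_rank
0   Chem        2  Summer         138
1   Hist        4  Summer          26
2   Chem        3    Fall         138
3   Chem        4  Spring         138
4   Hist        4  Spring          26
5   Chem        2    Fall         138
drop duplicate term (keep=last):
  course  credits    term  grade_rank
1   Hist        4  Summer          26
4   Hist        4  Spring          26
5   Chem        2    Fall         138
take 2 rows with largest credits:
  course  credits    term  grade_rank
1   Hist        4  Summer          26
4   Hist        4  Spring          26
Finally, sum of column 'credits' = 8.

8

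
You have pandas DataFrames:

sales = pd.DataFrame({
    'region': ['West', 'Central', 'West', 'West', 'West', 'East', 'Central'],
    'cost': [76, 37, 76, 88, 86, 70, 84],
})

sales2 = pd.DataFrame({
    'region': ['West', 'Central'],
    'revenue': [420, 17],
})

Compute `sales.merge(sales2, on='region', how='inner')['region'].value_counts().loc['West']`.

4

merge on 'region' (how='inner') → 6 rows:
    region  cost  revenue
0     West    76      420
1  Central    37       17
2     West    76      420
3     West    88      420
4     West    86      420
5  Central    84       17
value_counts of region:
region
West       4
Central    2
Name: count, dtype: int64
Reading off the value at index 'West', we get 4.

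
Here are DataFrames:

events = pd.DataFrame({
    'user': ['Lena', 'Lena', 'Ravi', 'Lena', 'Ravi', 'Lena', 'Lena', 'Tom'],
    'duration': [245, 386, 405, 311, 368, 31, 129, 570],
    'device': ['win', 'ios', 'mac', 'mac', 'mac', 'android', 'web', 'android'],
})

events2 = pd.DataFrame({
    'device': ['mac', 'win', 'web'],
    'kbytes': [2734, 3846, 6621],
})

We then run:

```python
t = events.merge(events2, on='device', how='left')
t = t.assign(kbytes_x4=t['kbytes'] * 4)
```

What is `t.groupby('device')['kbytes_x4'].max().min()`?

merge on 'device' (how='left') → 8 rows:
   user  duration   device  kbytes
0  Lena       245      win  3846.0
1  Lena       386      ios     NaN
2  Ravi       405      mac  2734.0
3  Lena       311      mac  2734.0
4  Ravi       368      mac  2734.0
5  Lena        31  android     NaN
6  Lena       129      web  6621.0
7   Tom       570  android     NaN
add column kbytes_x4 = t['kbytes'] * 4:
   user  duration   device  kbytes  kbytes_x4
0  Lena       245      win  3846.0    15384.0
1  Lena       386      ios     NaN        NaN
2  Ravi       405      mac  2734.0    10936.0
3  Lena       311      mac  2734.0    10936.0
4  Ravi       368      mac  2734.0    10936.0
5  Lena        31  android     NaN        NaN
6  Lena       129      web  6621.0    26484.0
7   Tom       570  android     NaN        NaN
group by device, max of kbytes_x4:
device
android        NaN
ios            NaN
mac        10936.0
web        26484.0
win        15384.0
Name: kbytes_x4, dtype: float64

10936.0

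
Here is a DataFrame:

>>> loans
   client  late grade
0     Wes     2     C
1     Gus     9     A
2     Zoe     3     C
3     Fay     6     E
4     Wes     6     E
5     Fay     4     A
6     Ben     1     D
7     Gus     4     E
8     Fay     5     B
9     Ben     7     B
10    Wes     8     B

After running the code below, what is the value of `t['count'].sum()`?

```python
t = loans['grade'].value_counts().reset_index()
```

value_counts of grade:
grade
E    3
B    3
C    2
A    2
D    1
Name: count, dtype: int64
reset_index():
  grade  count
0     E      3
1     B      3
2     C      2
3     A      2
4     D      1
Finally, sum of column 'count' = 11.

11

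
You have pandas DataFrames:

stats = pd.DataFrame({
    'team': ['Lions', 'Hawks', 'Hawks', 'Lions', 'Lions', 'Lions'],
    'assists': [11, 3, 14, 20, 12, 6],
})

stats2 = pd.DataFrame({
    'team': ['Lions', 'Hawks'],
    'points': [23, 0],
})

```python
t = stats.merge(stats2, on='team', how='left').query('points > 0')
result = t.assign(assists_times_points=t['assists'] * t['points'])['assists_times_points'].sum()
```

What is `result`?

merge on 'team' (how='left') → 6 rows:
    team  assists  points
0  Lions       11      23
1  Hawks        3       0
2  Hawks       14       0
3  Lions       20      23
4  Lions       12      23
5  Lions        6      23
filter rows where points > 0:
    team  assists  points
0  Lions       11      23
3  Lions       20      23
4  Lions       12      23
5  Lions        6      23
add column assists_times_points = t['assists'] * t['points']:
    team  assists  points  assists_times_points
0  Lions       11      23                   253
3  Lions       20      23                   460
4  Lions       12      23                   276
5  Lions        6      23                   138
Taking the sum of column 'assists_times_points' gives 1127.

1127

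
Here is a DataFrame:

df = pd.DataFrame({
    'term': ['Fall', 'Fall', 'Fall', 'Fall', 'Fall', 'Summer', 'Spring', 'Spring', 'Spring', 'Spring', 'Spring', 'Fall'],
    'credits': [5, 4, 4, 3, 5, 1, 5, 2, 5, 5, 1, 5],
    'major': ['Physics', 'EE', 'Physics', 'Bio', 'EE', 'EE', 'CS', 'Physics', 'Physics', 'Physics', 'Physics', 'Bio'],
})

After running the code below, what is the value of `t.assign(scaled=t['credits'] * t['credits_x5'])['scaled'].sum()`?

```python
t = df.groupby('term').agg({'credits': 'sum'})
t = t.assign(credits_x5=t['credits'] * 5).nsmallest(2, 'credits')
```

group by term, sum of credits:
        credits
term           
Fall         26
Spring       18
Summer        1
add column credits_x5 = t['credits'] * 5:
        credits  credits_x5
term                       
Fall         26         130
Spring       18          90
Summer        1           5
take 2 rows with smallest credits:
        credits  credits_x5
term                       
Summer        1           5
Spring       18          90
add column scaled = t['credits'] * t['credits_x5']:
        credits  credits_x5  scaled
term                               
Summer        1           5       5
Spring       18          90    1620
Taking the sum of column 'scaled' gives 1625.

1625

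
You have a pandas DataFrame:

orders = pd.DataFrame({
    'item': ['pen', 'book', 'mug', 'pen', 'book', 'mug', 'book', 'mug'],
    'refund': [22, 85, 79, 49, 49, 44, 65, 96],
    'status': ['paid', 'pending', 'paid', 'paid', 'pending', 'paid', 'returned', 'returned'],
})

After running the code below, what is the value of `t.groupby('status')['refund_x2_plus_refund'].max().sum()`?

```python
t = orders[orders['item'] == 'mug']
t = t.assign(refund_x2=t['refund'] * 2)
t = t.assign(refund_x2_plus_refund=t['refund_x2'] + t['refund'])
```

525

filter rows where item == 'mug':
  item  refund    status
2  mug      79      paid
5  mug      44      paid
7  mug      96  returned
add column refund_x2 = t['refund'] * 2:
  item  refund    status  refund_x2
2  mug      79      paid        158
5  mug      44      paid         88
7  mug      96  returned        192
add column refund_x2_plus_refund = t['refund_x2'] + t['refund']:
  item  refund    status  refund_x2  refund_x2_plus_refund
2  mug      79      paid        158                    237
5  mug      44      paid         88                    132
7  mug      96  returned        192                    288
group by status, max of refund_x2_plus_refund:
status
paid        237
returned    288
Name: refund_x2_plus_refund, dtype: int64
So sum() = 525.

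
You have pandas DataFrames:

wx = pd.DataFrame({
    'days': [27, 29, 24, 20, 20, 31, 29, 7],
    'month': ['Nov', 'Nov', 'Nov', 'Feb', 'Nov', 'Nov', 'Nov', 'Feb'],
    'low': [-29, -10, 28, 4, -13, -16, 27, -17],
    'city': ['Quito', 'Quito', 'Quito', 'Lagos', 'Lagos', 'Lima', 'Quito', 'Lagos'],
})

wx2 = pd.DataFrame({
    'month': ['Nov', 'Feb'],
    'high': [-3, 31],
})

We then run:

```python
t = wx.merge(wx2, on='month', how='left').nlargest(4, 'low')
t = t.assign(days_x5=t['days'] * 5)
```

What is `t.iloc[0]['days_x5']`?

merge on 'month' (how='left') → 8 rows:
   days month  low   city  high
0    27   Nov  -29  Quito    -3
1    29   Nov  -10  Quito    -3
2    24   Nov   28  Quito    -3
3    20   Feb    4  Lagos    31
4    20   Nov  -13  Lagos    -3
5    31   Nov  -16   Lima    -3
6    29   Nov   27  Quito    -3
7     7   Feb  -17  Lagos    31
take 4 rows with largest low:
   days month  low   city  high
2    24   Nov   28  Quito    -3
6    29   Nov   27  Quito    -3
3    20   Feb    4  Lagos    31
1    29   Nov  -10  Quito    -3
add column days_x5 = t['days'] * 5:
   days month  low   city  high  days_x5
2    24   Nov   28  Quito    -3      120
6    29   Nov   27  Quito    -3      145
3    20   Feb    4  Lagos    31      100
1    29   Nov  -10  Quito    -3      145

120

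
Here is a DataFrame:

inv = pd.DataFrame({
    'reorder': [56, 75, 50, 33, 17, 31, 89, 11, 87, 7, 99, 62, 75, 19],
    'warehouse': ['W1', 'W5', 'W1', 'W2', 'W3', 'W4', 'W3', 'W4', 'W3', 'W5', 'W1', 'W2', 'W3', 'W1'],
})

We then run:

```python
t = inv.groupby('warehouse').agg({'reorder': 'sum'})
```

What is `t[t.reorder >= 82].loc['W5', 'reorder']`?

82

group by warehouse, sum of reorder:
           reorder
warehouse         
W1             224
W2              95
W3             268
W4              42
W5              82
filter rows where reorder >= 82:
           reorder
warehouse         
W1             224
W2              95
W3             268
W5              82
Then the value at row 'W5', column 'reorder': 82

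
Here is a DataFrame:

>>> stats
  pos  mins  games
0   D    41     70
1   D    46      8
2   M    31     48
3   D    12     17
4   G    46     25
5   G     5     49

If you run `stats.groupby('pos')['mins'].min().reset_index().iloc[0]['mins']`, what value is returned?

12

group by pos, min of mins:
pos
D    12
G     5
M    31
Name: mins, dtype: int64
reset_index():
  pos  mins
0   D    12
1   G     5
2   M    31
Reading off the value at position 0, column 'mins', we get 12.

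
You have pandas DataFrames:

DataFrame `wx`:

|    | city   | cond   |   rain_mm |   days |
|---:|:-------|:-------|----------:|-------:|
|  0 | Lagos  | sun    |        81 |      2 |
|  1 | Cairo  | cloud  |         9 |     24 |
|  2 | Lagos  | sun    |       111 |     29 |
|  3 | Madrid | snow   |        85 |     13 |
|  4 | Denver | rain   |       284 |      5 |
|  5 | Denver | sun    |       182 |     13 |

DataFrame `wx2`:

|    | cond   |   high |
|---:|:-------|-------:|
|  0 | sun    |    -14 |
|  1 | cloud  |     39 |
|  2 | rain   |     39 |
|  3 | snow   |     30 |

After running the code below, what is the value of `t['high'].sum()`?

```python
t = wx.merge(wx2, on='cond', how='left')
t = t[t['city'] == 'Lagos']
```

merge on 'cond' (how='left') → 6 rows:
     city   cond  rain_mm  days  high
0   Lagos    sun       81     2   -14
1   Cairo  cloud        9    24    39
2   Lagos    sun      111    29   -14
3  Madrid   snow       85    13    30
4  Denver   rain      284     5    39
5  Denver    sun      182    13   -14
filter rows where city == 'Lagos':
    city cond  rain_mm  days  high
0  Lagos  sun       81     2   -14
2  Lagos  sun      111    29   -14
Finally, sum of column 'high' = -28.

-28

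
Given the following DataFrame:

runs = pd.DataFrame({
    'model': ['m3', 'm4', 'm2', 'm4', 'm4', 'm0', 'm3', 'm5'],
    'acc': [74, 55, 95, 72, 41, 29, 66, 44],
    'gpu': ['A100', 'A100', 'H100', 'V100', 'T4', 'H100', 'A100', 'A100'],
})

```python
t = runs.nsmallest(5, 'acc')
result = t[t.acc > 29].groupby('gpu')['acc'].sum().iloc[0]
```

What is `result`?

165

take 5 rows with smallest acc:
  model  acc   gpu
5    m0   29  H100
4    m4   41    T4
7    m5   44  A100
1    m4   55  A100
6    m3   66  A100
filter rows where acc > 29:
  model  acc   gpu
4    m4   41    T4
7    m5   44  A100
1    m4   55  A100
6    m3   66  A100
group by gpu, sum of acc:
gpu
A100    165
T4       41
Name: acc, dtype: int64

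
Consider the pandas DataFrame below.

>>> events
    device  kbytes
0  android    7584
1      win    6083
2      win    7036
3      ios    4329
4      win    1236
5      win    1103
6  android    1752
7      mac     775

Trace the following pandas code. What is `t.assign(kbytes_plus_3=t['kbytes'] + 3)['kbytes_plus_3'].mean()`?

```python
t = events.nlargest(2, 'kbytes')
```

7313.0

take 2 rows with largest kbytes:
    device  kbytes
0  android    7584
2      win    7036
add column kbytes_plus_3 = t['kbytes'] + 3:
    device  kbytes  kbytes_plus_3
0  android    7584           7587
2      win    7036           7039
Reading off the mean of column 'kbytes_plus_3', we get 7313.0.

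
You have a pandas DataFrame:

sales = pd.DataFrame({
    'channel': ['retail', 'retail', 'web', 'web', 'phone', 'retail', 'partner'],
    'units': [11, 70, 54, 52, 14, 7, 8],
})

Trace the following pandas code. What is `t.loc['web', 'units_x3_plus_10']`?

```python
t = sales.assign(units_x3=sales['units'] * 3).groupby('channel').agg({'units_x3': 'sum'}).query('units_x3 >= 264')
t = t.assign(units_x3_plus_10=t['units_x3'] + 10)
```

add column units_x3 = sales['units'] * 3:
   channel  units  units_x3
0   retail     11        33
1   retail     70       210
2      web     54       162
3      web     52       156
4    phone     14        42
5   retail      7        21
6  partner      8        24
group by channel, sum of units_x3:
         units_x3
channel          
partner        24
phone          42
retail        264
web           318
filter rows where units_x3 >= 264:
         units_x3
channel          
retail        264
web           318
add column units_x3_plus_10 = t['units_x3'] + 10:
         units_x3  units_x3_plus_10
channel                            
retail        264               274
web           318               328
So loc['web', 'units_x3_plus_10'] = 328.

328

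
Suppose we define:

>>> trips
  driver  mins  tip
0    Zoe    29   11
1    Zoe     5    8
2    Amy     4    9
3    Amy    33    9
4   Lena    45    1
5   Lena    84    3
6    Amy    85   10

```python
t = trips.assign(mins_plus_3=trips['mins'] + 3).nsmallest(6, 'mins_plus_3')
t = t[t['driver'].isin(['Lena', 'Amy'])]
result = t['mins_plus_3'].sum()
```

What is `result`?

178

add column mins_plus_3 = trips['mins'] + 3:
  driver  mins  tip  mins_plus_3
0    Zoe    29   11           32
1    Zoe     5    8            8
2    Amy     4    9            7
3    Amy    33    9           36
4   Lena    45    1           48
5   Lena    84    3           87
6    Amy    85   10           88
take 6 rows with smallest mins_plus_3:
  driver  mins  tip  mins_plus_3
2    Amy     4    9            7
1    Zoe     5    8            8
0    Zoe    29   11           32
3    Amy    33    9           36
4   Lena    45    1           48
5   Lena    84    3           87
filter rows where driver in ['Lena', 'Amy']:
  driver  mins  tip  mins_plus_3
2    Amy     4    9            7
3    Amy    33    9           36
4   Lena    45    1           48
5   Lena    84    3           87
The sum of column 'mins_plus_3' is 178.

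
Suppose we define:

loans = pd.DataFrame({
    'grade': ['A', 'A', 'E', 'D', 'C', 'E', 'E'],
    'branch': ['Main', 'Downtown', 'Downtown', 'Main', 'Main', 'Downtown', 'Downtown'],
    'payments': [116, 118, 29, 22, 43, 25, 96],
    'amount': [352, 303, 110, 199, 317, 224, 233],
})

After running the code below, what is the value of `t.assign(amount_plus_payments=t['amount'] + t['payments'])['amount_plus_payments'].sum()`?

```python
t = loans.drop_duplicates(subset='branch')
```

889

drop duplicate branch (keep=first):
  grade    branch  payments  amount
0     A      Main       116     352
1     A  Downtown       118     303
add column amount_plus_payments = t['amount'] + t['payments']:
  grade    branch  payments  amount  amount_plus_payments
0     A      Main       116     352                   468
1     A  Downtown       118     303                   421
sum of column 'amount_plus_payments' → 889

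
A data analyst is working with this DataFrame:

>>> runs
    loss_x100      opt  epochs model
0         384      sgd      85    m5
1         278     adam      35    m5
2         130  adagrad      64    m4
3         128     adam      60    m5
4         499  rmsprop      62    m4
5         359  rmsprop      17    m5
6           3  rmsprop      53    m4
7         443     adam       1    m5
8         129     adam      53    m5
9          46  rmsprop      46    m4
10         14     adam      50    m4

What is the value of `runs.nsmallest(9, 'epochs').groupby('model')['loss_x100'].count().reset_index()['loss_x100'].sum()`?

take 9 rows with smallest epochs:
    loss_x100      opt  epochs model
7         443     adam       1    m5
5         359  rmsprop      17    m5
1         278     adam      35    m5
9          46  rmsprop      46    m4
10         14     adam      50    m4
6           3  rmsprop      53    m4
8         129     adam      53    m5
3         128     adam      60    m5
4         499  rmsprop      62    m4
group by model, count of loss_x100:
model
m4    4
m5    5
Name: loss_x100, dtype: int64
reset_index():
  model  loss_x100
0    m4          4
1    m5          5
Taking the sum of column 'loss_x100' gives 9.

9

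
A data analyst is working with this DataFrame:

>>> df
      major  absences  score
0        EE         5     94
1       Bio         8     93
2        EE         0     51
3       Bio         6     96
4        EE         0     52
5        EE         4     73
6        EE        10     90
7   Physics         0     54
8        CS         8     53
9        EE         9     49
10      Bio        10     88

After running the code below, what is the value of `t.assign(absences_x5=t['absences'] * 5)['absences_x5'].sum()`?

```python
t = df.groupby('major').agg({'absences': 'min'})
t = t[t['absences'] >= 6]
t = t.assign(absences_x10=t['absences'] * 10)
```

group by major, min of absences:
         absences
major            
Bio             6
CS              8
EE              0
Physics         0
filter rows where absences >= 6:
       absences
major          
Bio           6
CS            8
add column absences_x10 = t['absences'] * 10:
       absences  absences_x10
major                        
Bio           6            60
CS            8            80
add column absences_x5 = t['absences'] * 5:
       absences  absences_x10  absences_x5
major                                     
Bio           6            60           30
CS            8            80           40
sum of column 'absences_x5' → 70

70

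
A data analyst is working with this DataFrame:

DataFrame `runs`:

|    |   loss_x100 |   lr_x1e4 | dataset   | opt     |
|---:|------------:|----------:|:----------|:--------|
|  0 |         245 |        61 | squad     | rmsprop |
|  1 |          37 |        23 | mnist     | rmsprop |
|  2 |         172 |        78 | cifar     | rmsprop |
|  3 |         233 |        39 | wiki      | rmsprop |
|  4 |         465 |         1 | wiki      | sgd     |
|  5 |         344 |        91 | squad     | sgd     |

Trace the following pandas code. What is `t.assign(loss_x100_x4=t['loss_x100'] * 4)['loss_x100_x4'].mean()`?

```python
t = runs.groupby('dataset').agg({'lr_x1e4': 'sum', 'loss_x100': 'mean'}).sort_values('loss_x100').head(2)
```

group by dataset: sum(lr_x1e4), mean(loss_x100):
         lr_x1e4  loss_x100
dataset                    
cifar         78      172.0
mnist         23       37.0
squad        152      294.5
wiki          40      349.0
sort by loss_x100:
         lr_x1e4  loss_x100
dataset                    
mnist         23       37.0
cifar         78      172.0
squad        152      294.5
wiki          40      349.0
take first 2 rows:
         lr_x1e4  loss_x100
dataset                    
mnist         23       37.0
cifar         78      172.0
add column loss_x100_x4 = t['loss_x100'] * 4:
         lr_x1e4  loss_x100  loss_x100_x4
dataset                                  
mnist         23       37.0         148.0
cifar         78      172.0         688.0
Taking the mean of column 'loss_x100_x4' gives 418.0.

418.0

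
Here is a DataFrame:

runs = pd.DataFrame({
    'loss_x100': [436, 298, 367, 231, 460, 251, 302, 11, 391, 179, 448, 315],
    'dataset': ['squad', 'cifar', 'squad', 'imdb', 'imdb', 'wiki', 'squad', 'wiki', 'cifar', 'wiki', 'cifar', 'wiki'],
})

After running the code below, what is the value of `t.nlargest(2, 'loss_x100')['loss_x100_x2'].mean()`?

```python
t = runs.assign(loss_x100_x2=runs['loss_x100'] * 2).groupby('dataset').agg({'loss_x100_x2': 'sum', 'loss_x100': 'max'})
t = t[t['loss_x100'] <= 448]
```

2242.0

add column loss_x100_x2 = runs['loss_x100'] * 2:
    loss_x100 dataset  loss_x100_x2
0         436   squad           872
1         298   cifar           596
2         367   squad           734
3         231    imdb           462
4         460    imdb           920
5         251    wiki           502
6         302   squad           604
7          11    wiki            22
8         391   cifar           782
9         179    wiki           358
10        448   cifar           896
11        315    wiki           630
group by dataset: sum(loss_x100_x2), max(loss_x100):
         loss_x100_x2  loss_x100
dataset                         
cifar            2274        448
imdb             1382        460
squad            2210        436
wiki             1512        315
filter rows where loss_x100 <= 448:
         loss_x100_x2  loss_x100
dataset                         
cifar            2274        448
squad            2210        436
wiki             1512        315
take 2 rows with largest loss_x100:
         loss_x100_x2  loss_x100
dataset                         
cifar            2274        448
squad            2210        436
mean of column 'loss_x100_x2' → 2242.0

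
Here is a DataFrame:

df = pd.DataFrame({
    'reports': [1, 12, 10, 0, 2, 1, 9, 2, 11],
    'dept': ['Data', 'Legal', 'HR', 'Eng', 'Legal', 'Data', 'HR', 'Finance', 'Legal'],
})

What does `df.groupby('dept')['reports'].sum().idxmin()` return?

group by dept, sum of reports:
dept
Data        2
Eng         0
Finance     2
HR         19
Legal      25
Name: reports, dtype: int64
Reading off the label with the smallest value, we get Eng.

Eng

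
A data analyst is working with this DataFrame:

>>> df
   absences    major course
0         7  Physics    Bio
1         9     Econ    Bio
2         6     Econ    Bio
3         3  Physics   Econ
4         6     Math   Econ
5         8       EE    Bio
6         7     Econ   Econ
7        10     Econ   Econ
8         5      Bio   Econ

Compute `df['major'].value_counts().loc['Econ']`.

4

value_counts of major:
major
Econ       4
Physics    2
Math       1
EE         1
Bio        1
Name: count, dtype: int64
The value at index 'Econ' is 4.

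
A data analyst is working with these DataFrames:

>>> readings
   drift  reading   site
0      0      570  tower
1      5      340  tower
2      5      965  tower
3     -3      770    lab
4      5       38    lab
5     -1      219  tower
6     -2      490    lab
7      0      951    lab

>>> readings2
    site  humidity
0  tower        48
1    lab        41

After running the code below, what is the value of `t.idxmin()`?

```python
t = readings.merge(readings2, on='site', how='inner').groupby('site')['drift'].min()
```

lab

merge on 'site' (how='inner') → 8 rows:
   drift  reading   site  humidity
0      0      570  tower        48
1      5      340  tower        48
2      5      965  tower        48
3     -3      770    lab        41
4      5       38    lab        41
5     -1      219  tower        48
6     -2      490    lab        41
7      0      951    lab        41
group by site, min of drift:
site
lab     -3
tower   -1
Name: drift, dtype: int64
Then the label with the smallest value: lab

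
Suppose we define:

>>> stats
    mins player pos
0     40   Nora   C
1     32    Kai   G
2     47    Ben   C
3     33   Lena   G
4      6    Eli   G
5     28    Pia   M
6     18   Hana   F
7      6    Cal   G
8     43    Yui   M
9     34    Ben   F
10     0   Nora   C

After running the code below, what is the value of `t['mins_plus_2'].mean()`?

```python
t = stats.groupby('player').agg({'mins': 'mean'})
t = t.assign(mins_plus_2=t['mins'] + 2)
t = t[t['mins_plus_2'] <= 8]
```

group by player, mean of mins:
        mins
player      
Ben     40.5
Cal      6.0
Eli      6.0
Hana    18.0
Kai     32.0
Lena    33.0
Nora    20.0
Pia     28.0
Yui     43.0
add column mins_plus_2 = t['mins'] + 2:
        mins  mins_plus_2
player                   
Ben     40.5         42.5
Cal      6.0          8.0
Eli      6.0          8.0
Hana    18.0         20.0
Kai     32.0         34.0
Lena    33.0         35.0
Nora    20.0         22.0
Pia     28.0         30.0
Yui     43.0         45.0
filter rows where mins_plus_2 <= 8:
        mins  mins_plus_2
player                   
Cal      6.0          8.0
Eli      6.0          8.0

8.0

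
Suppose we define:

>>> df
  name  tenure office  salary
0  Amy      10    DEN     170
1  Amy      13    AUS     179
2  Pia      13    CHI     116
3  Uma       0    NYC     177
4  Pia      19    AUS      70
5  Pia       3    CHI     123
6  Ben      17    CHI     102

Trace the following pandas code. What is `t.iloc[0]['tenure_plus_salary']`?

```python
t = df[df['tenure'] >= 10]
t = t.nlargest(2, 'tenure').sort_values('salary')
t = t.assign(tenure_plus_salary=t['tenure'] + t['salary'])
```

filter rows where tenure >= 10:
  name  tenure office  salary
0  Amy      10    DEN     170
1  Amy      13    AUS     179
2  Pia      13    CHI     116
4  Pia      19    AUS      70
6  Ben      17    CHI     102
take 2 rows with largest tenure:
  name  tenure office  salary
4  Pia      19    AUS      70
6  Ben      17    CHI     102
sort by salary:
  name  tenure office  salary
4  Pia      19    AUS      70
6  Ben      17    CHI     102
add column tenure_plus_salary = t['tenure'] + t['salary']:
  name  tenure office  salary  tenure_plus_salary
4  Pia      19    AUS      70                  89
6  Ben      17    CHI     102                 119
Reading off the value at position 0, column 'tenure_plus_salary', we get 89.

89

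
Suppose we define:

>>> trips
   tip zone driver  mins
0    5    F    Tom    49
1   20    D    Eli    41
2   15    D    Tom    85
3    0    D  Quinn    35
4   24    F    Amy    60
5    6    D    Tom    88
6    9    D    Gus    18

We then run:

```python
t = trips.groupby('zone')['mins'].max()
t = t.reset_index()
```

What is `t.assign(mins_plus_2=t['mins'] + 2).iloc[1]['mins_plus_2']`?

group by zone, max of mins:
zone
D    88
F    60
Name: mins, dtype: int64
reset_index():
  zone  mins
0    D    88
1    F    60
add column mins_plus_2 = t['mins'] + 2:
  zone  mins  mins_plus_2
0    D    88           90
1    F    60           62
Reading off the value at position 1, column 'mins_plus_2', we get 62.

62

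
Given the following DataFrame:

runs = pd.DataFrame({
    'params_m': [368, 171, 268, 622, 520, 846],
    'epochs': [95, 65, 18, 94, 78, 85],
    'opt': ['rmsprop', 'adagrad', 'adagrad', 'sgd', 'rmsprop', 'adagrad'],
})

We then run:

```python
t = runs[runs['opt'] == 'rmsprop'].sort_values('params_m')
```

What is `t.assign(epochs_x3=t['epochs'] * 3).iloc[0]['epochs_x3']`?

285

filter rows where opt == 'rmsprop':
   params_m  epochs      opt
0       368      95  rmsprop
4       520      78  rmsprop
sort by params_m:
   params_m  epochs      opt
0       368      95  rmsprop
4       520      78  rmsprop
add column epochs_x3 = t['epochs'] * 3:
   params_m  epochs      opt  epochs_x3
0       368      95  rmsprop        285
4       520      78  rmsprop        234
Finally, value at position 0, column 'epochs_x3' = 285.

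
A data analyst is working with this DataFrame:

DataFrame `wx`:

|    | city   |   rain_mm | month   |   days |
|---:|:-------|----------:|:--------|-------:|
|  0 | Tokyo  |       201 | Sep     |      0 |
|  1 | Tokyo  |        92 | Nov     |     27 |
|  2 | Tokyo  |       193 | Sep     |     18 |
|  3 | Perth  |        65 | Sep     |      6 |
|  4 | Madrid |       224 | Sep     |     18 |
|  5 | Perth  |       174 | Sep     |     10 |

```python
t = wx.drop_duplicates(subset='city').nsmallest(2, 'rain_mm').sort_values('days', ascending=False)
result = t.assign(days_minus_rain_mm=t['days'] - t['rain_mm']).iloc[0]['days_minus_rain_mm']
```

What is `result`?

-59

drop duplicate city (keep=first):
     city  rain_mm month  days
0   Tokyo      201   Sep     0
3   Perth       65   Sep     6
4  Madrid      224   Sep    18
take 2 rows with smallest rain_mm:
    city  rain_mm month  days
3  Perth       65   Sep     6
0  Tokyo      201   Sep     0
sort by days descending:
    city  rain_mm month  days
3  Perth       65   Sep     6
0  Tokyo      201   Sep     0
add column days_minus_rain_mm = t['days'] - t['rain_mm']:
    city  rain_mm month  days  days_minus_rain_mm
3  Perth       65   Sep     6                 -59
0  Tokyo      201   Sep     0                -201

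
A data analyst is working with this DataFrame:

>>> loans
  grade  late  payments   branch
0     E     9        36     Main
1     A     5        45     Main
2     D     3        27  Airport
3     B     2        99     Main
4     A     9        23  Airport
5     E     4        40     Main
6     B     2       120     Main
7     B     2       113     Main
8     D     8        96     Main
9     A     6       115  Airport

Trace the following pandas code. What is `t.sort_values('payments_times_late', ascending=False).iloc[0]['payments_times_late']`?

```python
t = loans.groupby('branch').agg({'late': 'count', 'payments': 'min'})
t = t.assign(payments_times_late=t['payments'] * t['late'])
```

252

group by branch: count(late), min(payments):
         late  payments
branch                 
Airport     3        23
Main        7        36
add column payments_times_late = t['payments'] * t['late']:
         late  payments  payments_times_late
branch                                      
Airport     3        23                   69
Main        7        36                  252
sort by payments_times_late descending:
         late  payments  payments_times_late
branch                                      
Main        7        36                  252
Airport     3        23                   69
Finally, value at position 0, column 'payments_times_late' = 252.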